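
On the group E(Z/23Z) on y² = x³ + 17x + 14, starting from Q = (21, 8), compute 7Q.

Repeated addition: build up to 7Q.
2Q: tangent at (21, 8): λ = (3·21² + 17)/(2·8) ≡ 6/16. 16⁻¹ ≡ 13 (mod 23) since 16·13 = 208 ≡ 1, so λ ≡ 6·13 ≡ 9.
  x = λ² - 21 - 21 = 81 - 42 ≡ 16; y = λ·(21 - 16) - 8 ≡ 14. → (16, 14)
3Q: (16, 14) + (21, 8). λ = (8 - 14)/(21 - 16) ≡ 17/5 mod 23. 5⁻¹ ≡ 14 (mod 23), so λ ≡ 8.
  x = λ² - 16 - 21 = 64 - 37 ≡ 4; y = λ·(16 - 4) - 14 ≡ 13. → (4, 13)
4Q: (4, 13) + (21, 8). λ = (8 - 13)/(21 - 4) ≡ 18/17 mod 23. 17⁻¹ ≡ 19 (mod 23), so λ ≡ 20.
  x = λ² - 4 - 21 = 400 - 25 ≡ 7; y = λ·(4 - 7) - 13 ≡ 19. → (7, 19)
5Q: (7, 19) + (21, 8). λ = (8 - 19)/(21 - 7) ≡ 12/14 mod 23. 14⁻¹ ≡ 5 (mod 23) since 14·5 = 70 ≡ 1, so λ ≡ 14.
  x = λ² - 7 - 21 = 196 - 28 ≡ 7; y = λ·(7 - 7) - 19 ≡ 4. → (7, 4)
6Q: (7, 4) + (21, 8). λ = (8 - 4)/(21 - 7) ≡ 4/14 mod 23. 14⁻¹ ≡ 5 (mod 23), so λ ≡ 20.
  x = λ² - 7 - 21 = 400 - 28 ≡ 4; y = λ·(7 - 4) - 4 ≡ 10. → (4, 10)
7Q: (4, 10) + (21, 8). λ = (8 - 10)/(21 - 4) ≡ 21/17 mod 23. 17⁻¹ ≡ 19 (mod 23), so λ ≡ 8.
  x = λ² - 4 - 21 = 64 - 25 ≡ 16; y = λ·(4 - 16) - 10 ≡ 9. → (16, 9)

(16, 9)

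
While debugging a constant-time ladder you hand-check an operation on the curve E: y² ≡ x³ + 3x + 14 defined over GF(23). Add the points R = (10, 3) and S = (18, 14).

(3, 21)

(10, 3) + (18, 14). λ = (14 - 3)/(18 - 10) ≡ 11/8 mod 23. 8⁻¹ ≡ 3 (mod 23) since 8·3 = 24 ≡ 1, so λ ≡ 10.
  x = λ² - 10 - 18 = 100 - 28 ≡ 3; y = λ·(10 - 3) - 3 ≡ 21. → (3, 21)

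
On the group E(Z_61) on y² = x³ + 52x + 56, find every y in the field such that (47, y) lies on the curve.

x³ + 52x + 56 = 106323 ≡ 0 (mod 61).
Only y = 0 satisfies y² ≡ 0.

0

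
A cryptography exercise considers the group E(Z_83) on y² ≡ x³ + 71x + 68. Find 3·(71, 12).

Write Q = (71, 12).
Repeated addition: build up to 3Q.
2Q: tangent at (71, 12): λ = (3·71² + 71)/(2·12) ≡ 5/24. 24⁻¹ ≡ 45 (mod 83), so λ ≡ 5·45 ≡ 59.
  x = λ² - 71 - 71 = 3481 - 142 ≡ 19; y = λ·(71 - 19) - 12 ≡ 68. → (19, 68)
3Q: (19, 68) + (71, 12). λ = (12 - 68)/(71 - 19) ≡ 27/52 mod 83. 52⁻¹ ≡ 8 (mod 83), so λ ≡ 50.
  x = λ² - 19 - 71 = 2500 - 90 ≡ 3; y = λ·(19 - 3) - 68 ≡ 68. → (3, 68)

(3, 68)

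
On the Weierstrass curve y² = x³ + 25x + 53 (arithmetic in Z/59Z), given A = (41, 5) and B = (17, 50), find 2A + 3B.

First 2A:
Repeated addition: build up to 2A.
2A: tangent at (41, 5): λ = (3·41² + 25)/(2·5) ≡ 53/10. 10⁻¹ ≡ 6 (mod 59), so λ ≡ 53·6 ≡ 23.
  x = λ² - 41 - 41 = 529 - 82 ≡ 34; y = λ·(41 - 34) - 5 ≡ 38. → (34, 38)
2A = (34, 38).
Next 3B:
Repeated addition: build up to 3B.
2B: tangent at (17, 50): λ = (3·17² + 25)/(2·50) ≡ 7/41. 41⁻¹ ≡ 36 (mod 59), so λ ≡ 7·36 ≡ 16.
  x = λ² - 17 - 17 = 256 - 34 ≡ 45; y = λ·(17 - 45) - 50 ≡ 33. → (45, 33)
3B: (45, 33) + (17, 50). λ = (50 - 33)/(17 - 45) ≡ 17/31 mod 59. 31⁻¹ ≡ 40 (mod 59) since 31·40 = 1240 ≡ 1, so λ ≡ 31.
  x = λ² - 45 - 17 = 961 - 62 ≡ 14; y = λ·(45 - 14) - 33 ≡ 43. → (14, 43)
3B = (14, 43).
Finally 2A + 3B:
(34, 38) + (14, 43). λ = (43 - 38)/(14 - 34) ≡ 5/39 mod 59. 39⁻¹ ≡ 56 (mod 59), so λ ≡ 44.
  x = λ² - 34 - 14 = 1936 - 48 ≡ 0; y = λ·(34 - 0) - 38 ≡ 42. → (0, 42)

(0, 42)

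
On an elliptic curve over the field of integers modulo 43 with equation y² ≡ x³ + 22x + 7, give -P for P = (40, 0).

(40, 0)

-(40, 0) = (40, -0 mod 43) = (40, 0).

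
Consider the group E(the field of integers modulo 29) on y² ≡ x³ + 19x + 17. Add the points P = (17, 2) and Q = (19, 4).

(23, 21)

(17, 2) + (19, 4). λ = (4 - 2)/(19 - 17) ≡ 2/2 mod 29. 2⁻¹ ≡ 15 (mod 29) since 2·15 = 30 ≡ 1, so λ ≡ 1.
  x = λ² - 17 - 19 = 1 - 36 ≡ 23; y = λ·(17 - 23) - 2 ≡ 21. → (23, 21)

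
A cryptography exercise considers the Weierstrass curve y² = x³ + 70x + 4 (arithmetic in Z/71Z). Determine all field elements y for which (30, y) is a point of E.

x³ + 70x + 4 = 29104 ≡ 65 (mod 71).
65 is a non-residue mod 71; no y exists.

none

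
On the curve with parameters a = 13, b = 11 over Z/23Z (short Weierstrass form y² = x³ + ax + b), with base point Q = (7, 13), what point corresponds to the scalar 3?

Repeated addition: build up to 3Q.
2Q: tangent at (7, 13): λ = (3·7² + 13)/(2·13) ≡ 22/3. 3⁻¹ ≡ 8 (mod 23), so λ ≡ 22·8 ≡ 15.
  x = λ² - 7 - 7 = 225 - 14 ≡ 4; y = λ·(7 - 4) - 13 ≡ 9. → (4, 9)
3Q: (4, 9) + (7, 13). λ = (13 - 9)/(7 - 4) ≡ 4/3 mod 23. 3⁻¹ ≡ 8 (mod 23) since 3·8 = 24 ≡ 1, so λ ≡ 9.
  x = λ² - 4 - 7 = 81 - 11 ≡ 1; y = λ·(4 - 1) - 9 ≡ 18. → (1, 18)

(1, 18)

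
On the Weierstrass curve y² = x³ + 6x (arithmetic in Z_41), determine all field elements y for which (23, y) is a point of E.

x³ + 6x + 0 = 12305 ≡ 5 (mod 41).
Square roots of 5 mod 41: 13 and 28 (since 13² = 169 ≡ 5).

13, 28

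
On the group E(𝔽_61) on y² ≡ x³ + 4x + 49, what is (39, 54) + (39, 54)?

tangent at (39, 54): λ = (3·39² + 4)/(2·54) ≡ 53/47. 47⁻¹ ≡ 13 (mod 61) since 47·13 = 611 ≡ 1, so λ ≡ 53·13 ≡ 18.
  x = λ² - 39 - 39 = 324 - 78 ≡ 2; y = λ·(39 - 2) - 54 ≡ 2. → (2, 2)

(2, 2)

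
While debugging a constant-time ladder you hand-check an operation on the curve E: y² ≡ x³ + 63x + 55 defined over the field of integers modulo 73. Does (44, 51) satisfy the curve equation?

yes

y² = 51² ≡ 46; x³ + 63x + 55 = 88011 ≡ 46 (mod 73). 46 = 46.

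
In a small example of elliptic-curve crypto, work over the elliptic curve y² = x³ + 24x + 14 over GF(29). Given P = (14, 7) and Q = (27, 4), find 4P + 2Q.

(13, 0)

First 4P:
Double-and-add on 4 = (100)₂. Start with P = (14, 7) for the leading 1-bit.
double: tangent at (14, 7): λ = (3·14² + 24)/(2·7) ≡ 3/14. 14⁻¹ ≡ 27 (mod 29), so λ ≡ 3·27 ≡ 23.
  x = λ² - 14 - 14 = 529 - 28 ≡ 8; y = λ·(14 - 8) - 7 ≡ 15. → (8, 15)
double: tangent at (8, 15): λ = (3·8² + 24)/(2·15) ≡ 13/1. 1⁻¹ ≡ 1 (mod 29), so λ ≡ 13·1 ≡ 13.
  x = λ² - 8 - 8 = 169 - 16 ≡ 8; y = λ·(8 - 8) - 15 ≡ 14. → (8, 14)
4P = (8, 14).
Next 2Q:
Repeated addition: build up to 2Q.
2Q: tangent at (27, 4): λ = (3·27² + 24)/(2·4) ≡ 7/8. 8⁻¹ ≡ 11 (mod 29), so λ ≡ 7·11 ≡ 19.
  x = λ² - 27 - 27 = 361 - 54 ≡ 17; y = λ·(27 - 17) - 4 ≡ 12. → (17, 12)
2Q = (17, 12).
Finally 4P + 2Q:
(8, 14) + (17, 12). λ = (12 - 14)/(17 - 8) ≡ 27/9 mod 29. 9⁻¹ ≡ 13 (mod 29), so λ ≡ 3.
  x = λ² - 8 - 17 = 9 - 25 ≡ 13; y = λ·(8 - 13) - 14 ≡ 0. → (13, 0)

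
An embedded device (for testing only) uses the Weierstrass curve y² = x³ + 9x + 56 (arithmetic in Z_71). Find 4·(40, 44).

Write G = (40, 44).
Double-and-add on 4 = (100)₂. Start with G = (40, 44) for the leading 1-bit.
double: tangent at (40, 44): λ = (3·40² + 9)/(2·44) ≡ 52/17. 17⁻¹ ≡ 46 (mod 71) since 17·46 = 782 ≡ 1, so λ ≡ 52·46 ≡ 49.
  x = λ² - 40 - 40 = 2401 - 80 ≡ 49; y = λ·(40 - 49) - 44 ≡ 12. → (49, 12)
double: tangent at (49, 12): λ = (3·49² + 9)/(2·12) ≡ 41/24. 24⁻¹ ≡ 3 (mod 71) since 24·3 = 72 ≡ 1, so λ ≡ 41·3 ≡ 52.
  x = λ² - 49 - 49 = 2704 - 98 ≡ 50; y = λ·(49 - 50) - 12 ≡ 7. → (50, 7)

(50, 7)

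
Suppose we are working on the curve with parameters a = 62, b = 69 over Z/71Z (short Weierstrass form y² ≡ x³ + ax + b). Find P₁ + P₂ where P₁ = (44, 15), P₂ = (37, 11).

(28, 55)

(44, 15) + (37, 11). λ = (11 - 15)/(37 - 44) ≡ 67/64 mod 71. 64⁻¹ ≡ 10 (mod 71) since 64·10 = 640 ≡ 1, so λ ≡ 31.
  x = λ² - 44 - 37 = 961 - 81 ≡ 28; y = λ·(44 - 28) - 15 ≡ 55. → (28, 55)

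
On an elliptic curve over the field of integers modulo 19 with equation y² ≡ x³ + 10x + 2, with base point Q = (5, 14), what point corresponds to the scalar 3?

(5, 5)

Repeated addition: build up to 3Q.
2Q: tangent at (5, 14): λ = (3·5² + 10)/(2·14) ≡ 9/9. 9⁻¹ ≡ 17 (mod 19) since 9·17 = 153 ≡ 1, so λ ≡ 9·17 ≡ 1.
  x = λ² - 5 - 5 = 1 - 10 ≡ 10; y = λ·(5 - 10) - 14 ≡ 0. → (10, 0)
3Q: (10, 0) + (5, 14). λ = (14 - 0)/(5 - 10) ≡ 14/14 mod 19. 14⁻¹ ≡ 15 (mod 19) since 14·15 = 210 ≡ 1, so λ ≡ 1.
  x = λ² - 10 - 5 = 1 - 15 ≡ 5; y = λ·(10 - 5) - 0 ≡ 5. → (5, 5)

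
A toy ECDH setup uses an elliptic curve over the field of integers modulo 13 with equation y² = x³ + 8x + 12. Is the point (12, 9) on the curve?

y² = 9² ≡ 3; x³ + 8x + 12 = 1836 ≡ 3 (mod 13). 3 = 3.

yes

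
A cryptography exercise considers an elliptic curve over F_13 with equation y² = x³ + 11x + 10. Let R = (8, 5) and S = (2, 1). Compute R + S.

(2, 12)

(8, 5) + (2, 1). λ = (1 - 5)/(2 - 8) ≡ 9/7 mod 13. 7⁻¹ ≡ 2 (mod 13), so λ ≡ 5.
  x = λ² - 8 - 2 = 25 - 10 ≡ 2; y = λ·(8 - 2) - 5 ≡ 12. → (2, 12)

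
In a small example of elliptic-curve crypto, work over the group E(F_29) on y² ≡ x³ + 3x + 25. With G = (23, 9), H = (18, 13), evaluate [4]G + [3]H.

(16, 14)

First 4G:
Repeated addition: build up to 4G.
2G: tangent at (23, 9): λ = (3·23² + 3)/(2·9) ≡ 24/18. 18⁻¹ ≡ 21 (mod 29), so λ ≡ 24·21 ≡ 11.
  x = λ² - 23 - 23 = 121 - 46 ≡ 17; y = λ·(23 - 17) - 9 ≡ 28. → (17, 28)
3G: (17, 28) + (23, 9). λ = (9 - 28)/(23 - 17) ≡ 10/6 mod 29. 6⁻¹ ≡ 5 (mod 29), so λ ≡ 21.
  x = λ² - 17 - 23 = 441 - 40 ≡ 24; y = λ·(17 - 24) - 28 ≡ 28. → (24, 28)
4G: (24, 28) + (23, 9). λ = (9 - 28)/(23 - 24) ≡ 10/28 mod 29. 28⁻¹ ≡ 28 (mod 29), so λ ≡ 19.
  x = λ² - 24 - 23 = 361 - 47 ≡ 24; y = λ·(24 - 24) - 28 ≡ 1. → (24, 1)
4G = (24, 1).
Next 3H:
Repeated addition: build up to 3H.
2H: tangent at (18, 13): λ = (3·18² + 3)/(2·13) ≡ 18/26. 26⁻¹ ≡ 19 (mod 29), so λ ≡ 18·19 ≡ 23.
  x = λ² - 18 - 18 = 529 - 36 ≡ 0; y = λ·(18 - 0) - 13 ≡ 24. → (0, 24)
3H: (0, 24) + (18, 13). λ = (13 - 24)/(18 - 0) ≡ 18/18 mod 29. 18⁻¹ ≡ 21 (mod 29), so λ ≡ 1.
  x = λ² - 0 - 18 = 1 - 18 ≡ 12; y = λ·(0 - 12) - 24 ≡ 22. → (12, 22)
3H = (12, 22).
Finally 4G + 3H:
(24, 1) + (12, 22). λ = (22 - 1)/(12 - 24) ≡ 21/17 mod 29. 17⁻¹ ≡ 12 (mod 29), so λ ≡ 20.
  x = λ² - 24 - 12 = 400 - 36 ≡ 16; y = λ·(24 - 16) - 1 ≡ 14. → (16, 14)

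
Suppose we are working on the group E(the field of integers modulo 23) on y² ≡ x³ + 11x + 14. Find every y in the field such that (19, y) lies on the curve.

x³ + 11x + 14 = 7082 ≡ 21 (mod 23).
21 is a non-residue mod 23; no y exists.

none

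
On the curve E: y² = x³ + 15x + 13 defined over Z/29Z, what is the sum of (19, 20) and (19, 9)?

The two points share x = 19 and their y-coordinates satisfy 20 + 9 ≡ 0 (mod 29), so they are inverses. Their sum is ∞.

O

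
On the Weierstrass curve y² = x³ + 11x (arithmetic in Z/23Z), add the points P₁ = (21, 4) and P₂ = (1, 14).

(21, 4) + (1, 14). λ = (14 - 4)/(1 - 21) ≡ 10/3 mod 23. 3⁻¹ ≡ 8 (mod 23), so λ ≡ 11.
  x = λ² - 21 - 1 = 121 - 22 ≡ 7; y = λ·(21 - 7) - 4 ≡ 12. → (7, 12)

(7, 12)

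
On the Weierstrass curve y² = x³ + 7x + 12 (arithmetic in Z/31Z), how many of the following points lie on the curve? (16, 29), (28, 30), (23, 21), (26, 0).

1

(16, 29): 29² ≡ 4, rhs ≡ 4 → on.
(28, 30): 30² ≡ 1, rhs ≡ 26 → off.
(23, 21): 21² ≡ 7, rhs ≡ 2 → off.
(26, 0): 0² ≡ 0, rhs ≡ 7 → off.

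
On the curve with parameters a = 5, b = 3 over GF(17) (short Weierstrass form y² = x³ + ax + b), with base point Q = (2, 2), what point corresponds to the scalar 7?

(5, 0)

Double-and-add on 7 = (111)₂. Start with Q = (2, 2) for the leading 1-bit.
double: tangent at (2, 2): λ = (3·2² + 5)/(2·2) ≡ 0/4. 4⁻¹ ≡ 13 (mod 17), so λ ≡ 0·13 ≡ 0.
  x = λ² - 2 - 2 = 0 - 4 ≡ 13; y = λ·(2 - 13) - 2 ≡ 15. → (13, 15)
add Q: (13, 15) + (2, 2). λ = (2 - 15)/(2 - 13) ≡ 4/6 mod 17. 6⁻¹ ≡ 3 (mod 17), so λ ≡ 12.
  x = λ² - 13 - 2 = 144 - 15 ≡ 10; y = λ·(13 - 10) - 15 ≡ 4. → (10, 4)
double: tangent at (10, 4): λ = (3·10² + 5)/(2·4) ≡ 16/8. 8⁻¹ ≡ 15 (mod 17) since 8·15 = 120 ≡ 1, so λ ≡ 16·15 ≡ 2.
  x = λ² - 10 - 10 = 4 - 20 ≡ 1; y = λ·(10 - 1) - 4 ≡ 14. → (1, 14)
add Q: (1, 14) + (2, 2). λ = (2 - 14)/(2 - 1) ≡ 5/1 mod 17. 1⁻¹ ≡ 1 (mod 17), so λ ≡ 5.
  x = λ² - 1 - 2 = 25 - 3 ≡ 5; y = λ·(1 - 5) - 14 ≡ 0. → (5, 0)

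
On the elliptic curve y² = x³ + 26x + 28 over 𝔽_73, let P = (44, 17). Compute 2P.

tangent at (44, 17): λ = (3·44² + 26)/(2·17) ≡ 67/34. 34⁻¹ ≡ 58 (mod 73), so λ ≡ 67·58 ≡ 17.
  x = λ² - 44 - 44 = 289 - 88 ≡ 55; y = λ·(44 - 55) - 17 ≡ 15. → (55, 15)

(55, 15)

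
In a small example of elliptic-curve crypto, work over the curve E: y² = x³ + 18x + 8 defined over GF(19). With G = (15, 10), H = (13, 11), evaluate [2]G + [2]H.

(13, 11)

First 2G:
Repeated addition: build up to 2G.
2G: tangent at (15, 10): λ = (3·15² + 18)/(2·10) ≡ 9/1. 1⁻¹ ≡ 1 (mod 19), so λ ≡ 9·1 ≡ 9.
  x = λ² - 15 - 15 = 81 - 30 ≡ 13; y = λ·(15 - 13) - 10 ≡ 8. → (13, 8)
2G = (13, 8).
Next 2H:
Repeated addition: build up to 2H.
2H: tangent at (13, 11): λ = (3·13² + 18)/(2·11) ≡ 12/3. 3⁻¹ ≡ 13 (mod 19), so λ ≡ 12·13 ≡ 4.
  x = λ² - 13 - 13 = 16 - 26 ≡ 9; y = λ·(13 - 9) - 11 ≡ 5. → (9, 5)
2H = (9, 5).
Finally 2G + 2H:
(13, 8) + (9, 5). λ = (5 - 8)/(9 - 13) ≡ 16/15 mod 19. 15⁻¹ ≡ 14 (mod 19), so λ ≡ 15.
  x = λ² - 13 - 9 = 225 - 22 ≡ 13; y = λ·(13 - 13) - 8 ≡ 11. → (13, 11)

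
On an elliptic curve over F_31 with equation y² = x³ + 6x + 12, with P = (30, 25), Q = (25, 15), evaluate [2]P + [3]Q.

First 2P:
Repeated addition: build up to 2P.
2P: tangent at (30, 25): λ = (3·30² + 6)/(2·25) ≡ 9/19. 19⁻¹ ≡ 18 (mod 31), so λ ≡ 9·18 ≡ 7.
  x = λ² - 30 - 30 = 49 - 60 ≡ 20; y = λ·(30 - 20) - 25 ≡ 14. → (20, 14)
2P = (20, 14).
Next 3Q:
Repeated addition: build up to 3Q.
2Q: tangent at (25, 15): λ = (3·25² + 6)/(2·15) ≡ 21/30. 30⁻¹ ≡ 30 (mod 31) since 30·30 = 900 ≡ 1, so λ ≡ 21·30 ≡ 10.
  x = λ² - 25 - 25 = 100 - 50 ≡ 19; y = λ·(25 - 19) - 15 ≡ 14. → (19, 14)
3Q: (19, 14) + (25, 15). λ = (15 - 14)/(25 - 19) ≡ 1/6 mod 31. 6⁻¹ ≡ 26 (mod 31), so λ ≡ 26.
  x = λ² - 19 - 25 = 676 - 44 ≡ 12; y = λ·(19 - 12) - 14 ≡ 13. → (12, 13)
3Q = (12, 13).
Finally 2P + 3Q:
(20, 14) + (12, 13). λ = (13 - 14)/(12 - 20) ≡ 30/23 mod 31. 23⁻¹ ≡ 27 (mod 31), so λ ≡ 4.
  x = λ² - 20 - 12 = 16 - 32 ≡ 15; y = λ·(20 - 15) - 14 ≡ 6. → (15, 6)

(15, 6)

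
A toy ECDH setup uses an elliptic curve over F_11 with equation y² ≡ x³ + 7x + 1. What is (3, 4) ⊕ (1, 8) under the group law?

(3, 4) + (1, 8). λ = (8 - 4)/(1 - 3) ≡ 4/9 mod 11. 9⁻¹ ≡ 5 (mod 11), so λ ≡ 9.
  x = λ² - 3 - 1 = 81 - 4 ≡ 0; y = λ·(3 - 0) - 4 ≡ 1. → (0, 1)

(0, 1)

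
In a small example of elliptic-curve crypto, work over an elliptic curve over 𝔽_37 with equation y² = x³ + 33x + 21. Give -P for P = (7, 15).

-(7, 15) = (7, -15 mod 37) = (7, 22).

(7, 22)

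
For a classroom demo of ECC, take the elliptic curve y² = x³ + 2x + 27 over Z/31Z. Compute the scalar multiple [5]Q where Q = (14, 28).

Double-and-add on 5 = (101)₂. Start with Q = (14, 28) for the leading 1-bit.
double: tangent at (14, 28): λ = (3·14² + 2)/(2·28) ≡ 1/25. 25⁻¹ ≡ 5 (mod 31) since 25·5 = 125 ≡ 1, so λ ≡ 1·5 ≡ 5.
  x = λ² - 14 - 14 = 25 - 28 ≡ 28; y = λ·(14 - 28) - 28 ≡ 26. → (28, 26)
double: tangent at (28, 26): λ = (3·28² + 2)/(2·26) ≡ 29/21. 21⁻¹ ≡ 3 (mod 31) since 21·3 = 63 ≡ 1, so λ ≡ 29·3 ≡ 25.
  x = λ² - 28 - 28 = 625 - 56 ≡ 11; y = λ·(28 - 11) - 26 ≡ 27. → (11, 27)
add Q: (11, 27) + (14, 28). λ = (28 - 27)/(14 - 11) ≡ 1/3 mod 31. 3⁻¹ ≡ 21 (mod 31) since 3·21 = 63 ≡ 1, so λ ≡ 21.
  x = λ² - 11 - 14 = 441 - 25 ≡ 13; y = λ·(11 - 13) - 27 ≡ 24. → (13, 24)

(13, 24)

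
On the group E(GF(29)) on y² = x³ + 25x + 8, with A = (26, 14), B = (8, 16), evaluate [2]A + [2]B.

First 2A:
Repeated addition: build up to 2A.
2A: tangent at (26, 14): λ = (3·26² + 25)/(2·14) ≡ 23/28. 28⁻¹ ≡ 28 (mod 29) since 28·28 = 784 ≡ 1, so λ ≡ 23·28 ≡ 6.
  x = λ² - 26 - 26 = 36 - 52 ≡ 13; y = λ·(26 - 13) - 14 ≡ 6. → (13, 6)
2A = (13, 6).
Next 2B:
Repeated addition: build up to 2B.
2B: tangent at (8, 16): λ = (3·8² + 25)/(2·16) ≡ 14/3. 3⁻¹ ≡ 10 (mod 29) since 3·10 = 30 ≡ 1, so λ ≡ 14·10 ≡ 24.
  x = λ² - 8 - 8 = 576 - 16 ≡ 9; y = λ·(8 - 9) - 16 ≡ 18. → (9, 18)
2B = (9, 18).
Finally 2A + 2B:
(13, 6) + (9, 18). λ = (18 - 6)/(9 - 13) ≡ 12/25 mod 29. 25⁻¹ ≡ 7 (mod 29), so λ ≡ 26.
  x = λ² - 13 - 9 = 676 - 22 ≡ 16; y = λ·(13 - 16) - 6 ≡ 3. → (16, 3)

(16, 3)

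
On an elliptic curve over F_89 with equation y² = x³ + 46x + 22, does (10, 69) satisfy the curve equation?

y² = 69² ≡ 44; x³ + 46x + 22 = 1482 ≡ 58 (mod 89). 44 ≠ 58.

no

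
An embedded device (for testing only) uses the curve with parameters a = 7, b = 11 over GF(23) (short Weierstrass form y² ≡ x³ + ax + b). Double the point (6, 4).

(11, 19)

tangent at (6, 4): λ = (3·6² + 7)/(2·4) ≡ 0/8. 8⁻¹ ≡ 3 (mod 23), so λ ≡ 0·3 ≡ 0.
  x = λ² - 6 - 6 = 0 - 12 ≡ 11; y = λ·(6 - 11) - 4 ≡ 19. → (11, 19)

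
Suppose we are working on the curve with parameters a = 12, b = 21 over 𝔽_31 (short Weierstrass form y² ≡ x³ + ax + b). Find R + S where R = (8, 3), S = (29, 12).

(8, 3) + (29, 12). λ = (12 - 3)/(29 - 8) ≡ 9/21 mod 31. 21⁻¹ ≡ 3 (mod 31) since 21·3 = 63 ≡ 1, so λ ≡ 27.
  x = λ² - 8 - 29 = 729 - 37 ≡ 10; y = λ·(8 - 10) - 3 ≡ 5. → (10, 5)

(10, 5)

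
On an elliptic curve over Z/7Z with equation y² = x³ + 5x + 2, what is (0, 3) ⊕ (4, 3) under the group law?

(0, 3) + (4, 3). λ = (3 - 3)/(4 - 0) ≡ 0/4 mod 7. 4⁻¹ ≡ 2 (mod 7) since 4·2 = 8 ≡ 1, so λ ≡ 0.
  x = λ² - 0 - 4 = 0 - 4 ≡ 3; y = λ·(0 - 3) - 3 ≡ 4. → (3, 4)

(3, 4)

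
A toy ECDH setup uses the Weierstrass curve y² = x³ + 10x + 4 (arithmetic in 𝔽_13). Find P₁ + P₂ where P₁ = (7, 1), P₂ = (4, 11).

(3, 3)

(7, 1) + (4, 11). λ = (11 - 1)/(4 - 7) ≡ 10/10 mod 13. 10⁻¹ ≡ 4 (mod 13), so λ ≡ 1.
  x = λ² - 7 - 4 = 1 - 11 ≡ 3; y = λ·(7 - 3) - 1 ≡ 3. → (3, 3)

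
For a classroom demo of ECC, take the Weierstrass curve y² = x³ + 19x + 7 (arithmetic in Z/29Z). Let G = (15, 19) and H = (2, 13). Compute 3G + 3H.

First 3G:
Repeated addition: build up to 3G.
2G: tangent at (15, 19): λ = (3·15² + 19)/(2·19) ≡ 27/9. 9⁻¹ ≡ 13 (mod 29), so λ ≡ 27·13 ≡ 3.
  x = λ² - 15 - 15 = 9 - 30 ≡ 8; y = λ·(15 - 8) - 19 ≡ 2. → (8, 2)
3G: (8, 2) + (15, 19). λ = (19 - 2)/(15 - 8) ≡ 17/7 mod 29. 7⁻¹ ≡ 25 (mod 29), so λ ≡ 19.
  x = λ² - 8 - 15 = 361 - 23 ≡ 19; y = λ·(8 - 19) - 2 ≡ 21. → (19, 21)
3G = (19, 21).
Next 3H:
Repeated addition: build up to 3H.
2H: tangent at (2, 13): λ = (3·2² + 19)/(2·13) ≡ 2/26. 26⁻¹ ≡ 19 (mod 29), so λ ≡ 2·19 ≡ 9.
  x = λ² - 2 - 2 = 81 - 4 ≡ 19; y = λ·(2 - 19) - 13 ≡ 8. → (19, 8)
3H: (19, 8) + (2, 13). λ = (13 - 8)/(2 - 19) ≡ 5/12 mod 29. 12⁻¹ ≡ 17 (mod 29) since 12·17 = 204 ≡ 1, so λ ≡ 27.
  x = λ² - 19 - 2 = 729 - 21 ≡ 12; y = λ·(19 - 12) - 8 ≡ 7. → (12, 7)
3H = (12, 7).
Finally 3G + 3H:
(19, 21) + (12, 7). λ = (7 - 21)/(12 - 19) ≡ 15/22 mod 29. 22⁻¹ ≡ 4 (mod 29) since 22·4 = 88 ≡ 1, so λ ≡ 2.
  x = λ² - 19 - 12 = 4 - 31 ≡ 2; y = λ·(19 - 2) - 21 ≡ 13. → (2, 13)

(2, 13)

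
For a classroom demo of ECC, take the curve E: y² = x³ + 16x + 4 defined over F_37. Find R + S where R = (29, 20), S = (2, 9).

(29, 20) + (2, 9). λ = (9 - 20)/(2 - 29) ≡ 26/10 mod 37. 10⁻¹ ≡ 26 (mod 37) since 10·26 = 260 ≡ 1, so λ ≡ 10.
  x = λ² - 29 - 2 = 100 - 31 ≡ 32; y = λ·(29 - 32) - 20 ≡ 24. → (32, 24)

(32, 24)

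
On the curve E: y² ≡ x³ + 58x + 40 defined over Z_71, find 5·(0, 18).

(15, 5)

Write G = (0, 18).
Double-and-add on 5 = (101)₂. Start with G = (0, 18) for the leading 1-bit.
double: tangent at (0, 18): λ = (3·0² + 58)/(2·18) ≡ 58/36. 36⁻¹ ≡ 2 (mod 71) since 36·2 = 72 ≡ 1, so λ ≡ 58·2 ≡ 45.
  x = λ² - 0 - 0 = 2025 - 0 ≡ 37; y = λ·(0 - 37) - 18 ≡ 21. → (37, 21)
double: tangent at (37, 21): λ = (3·37² + 58)/(2·21) ≡ 47/42. 42⁻¹ ≡ 22 (mod 71), so λ ≡ 47·22 ≡ 40.
  x = λ² - 37 - 37 = 1600 - 74 ≡ 35; y = λ·(37 - 35) - 21 ≡ 59. → (35, 59)
add G: (35, 59) + (0, 18). λ = (18 - 59)/(0 - 35) ≡ 30/36 mod 71. 36⁻¹ ≡ 2 (mod 71), so λ ≡ 60.
  x = λ² - 35 - 0 = 3600 - 35 ≡ 15; y = λ·(35 - 15) - 59 ≡ 5. → (15, 5)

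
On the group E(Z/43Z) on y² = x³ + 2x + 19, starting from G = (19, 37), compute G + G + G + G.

(8, 26)

Double-and-add on 4 = (100)₂. Start with G = (19, 37) for the leading 1-bit.
double: tangent at (19, 37): λ = (3·19² + 2)/(2·37) ≡ 10/31. 31⁻¹ ≡ 25 (mod 43) since 31·25 = 775 ≡ 1, so λ ≡ 10·25 ≡ 35.
  x = λ² - 19 - 19 = 1225 - 38 ≡ 26; y = λ·(19 - 26) - 37 ≡ 19. → (26, 19)
double: tangent at (26, 19): λ = (3·26² + 2)/(2·19) ≡ 9/38. 38⁻¹ ≡ 17 (mod 43), so λ ≡ 9·17 ≡ 24.
  x = λ² - 26 - 26 = 576 - 52 ≡ 8; y = λ·(26 - 8) - 19 ≡ 26. → (8, 26)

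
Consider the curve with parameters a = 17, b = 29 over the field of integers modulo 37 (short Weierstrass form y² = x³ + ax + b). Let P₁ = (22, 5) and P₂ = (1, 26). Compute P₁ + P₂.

(22, 5) + (1, 26). λ = (26 - 5)/(1 - 22) ≡ 21/16 mod 37. 16⁻¹ ≡ 7 (mod 37), so λ ≡ 36.
  x = λ² - 22 - 1 = 1296 - 23 ≡ 15; y = λ·(22 - 15) - 5 ≡ 25. → (15, 25)

(15, 25)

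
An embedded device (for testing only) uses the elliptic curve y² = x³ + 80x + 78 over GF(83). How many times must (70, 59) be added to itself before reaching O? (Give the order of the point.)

2P: tangent at (70, 59): λ = (3·70² + 80)/(2·59) ≡ 6/35. 35⁻¹ ≡ 19 (mod 83), so λ ≡ 6·19 ≡ 31.
  x = λ² - 70 - 70 = 961 - 140 ≡ 74; y = λ·(70 - 74) - 59 ≡ 66. → (74, 66)
3P: (74, 66) + (70, 59). λ = (59 - 66)/(70 - 74) ≡ 76/79 mod 83. 79⁻¹ ≡ 62 (mod 83), so λ ≡ 64.
  x = λ² - 74 - 70 = 4096 - 144 ≡ 51; y = λ·(74 - 51) - 66 ≡ 78. → (51, 78)
4P: (51, 78) + (70, 59). λ = (59 - 78)/(70 - 51) ≡ 64/19 mod 83. 19⁻¹ ≡ 35 (mod 83), so λ ≡ 82.
  x = λ² - 51 - 70 = 6724 - 121 ≡ 46; y = λ·(51 - 46) - 78 ≡ 0. → (46, 0)
5P: (46, 0) + (70, 59). λ = (59 - 0)/(70 - 46) ≡ 59/24 mod 83. 24⁻¹ ≡ 45 (mod 83), so λ ≡ 82.
  x = λ² - 46 - 70 = 6724 - 116 ≡ 51; y = λ·(46 - 51) - 0 ≡ 5. → (51, 5)
6P: (51, 5) + (70, 59). λ = (59 - 5)/(70 - 51) ≡ 54/19 mod 83. 19⁻¹ ≡ 35 (mod 83) since 19·35 = 665 ≡ 1, so λ ≡ 64.
  x = λ² - 51 - 70 = 4096 - 121 ≡ 74; y = λ·(51 - 74) - 5 ≡ 17. → (74, 17)
7P: (74, 17) + (70, 59). λ = (59 - 17)/(70 - 74) ≡ 42/79 mod 83. 79⁻¹ ≡ 62 (mod 83) since 79·62 = 4898 ≡ 1, so λ ≡ 31.
  x = λ² - 74 - 70 = 961 - 144 ≡ 70; y = λ·(74 - 70) - 17 ≡ 24. → (70, 24)
8P: (70, 24) + (70, 59): same x and y₁ ≡ -y₂, so the sum is O.
8P = O, so the order is 8.

8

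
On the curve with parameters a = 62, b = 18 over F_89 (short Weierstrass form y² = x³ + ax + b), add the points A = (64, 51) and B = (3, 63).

(64, 51) + (3, 63). λ = (63 - 51)/(3 - 64) ≡ 12/28 mod 89. 28⁻¹ ≡ 35 (mod 89) since 28·35 = 980 ≡ 1, so λ ≡ 64.
  x = λ² - 64 - 3 = 4096 - 67 ≡ 24; y = λ·(64 - 24) - 51 ≡ 17. → (24, 17)

(24, 17)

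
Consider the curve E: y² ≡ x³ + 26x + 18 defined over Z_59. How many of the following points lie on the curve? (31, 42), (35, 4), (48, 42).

(31, 42): 42² ≡ 53, rhs ≡ 53 → on.
(35, 4): 4² ≡ 16, rhs ≡ 25 → off.
(48, 42): 42² ≡ 53, rhs ≡ 53 → on.

2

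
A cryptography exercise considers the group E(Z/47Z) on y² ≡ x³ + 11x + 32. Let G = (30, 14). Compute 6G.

Repeated addition: build up to 6G.
2G: tangent at (30, 14): λ = (3·30² + 11)/(2·14) ≡ 32/28. 28⁻¹ ≡ 42 (mod 47), so λ ≡ 32·42 ≡ 28.
  x = λ² - 30 - 30 = 784 - 60 ≡ 19; y = λ·(30 - 19) - 14 ≡ 12. → (19, 12)
3G: (19, 12) + (30, 14). λ = (14 - 12)/(30 - 19) ≡ 2/11 mod 47. 11⁻¹ ≡ 30 (mod 47), so λ ≡ 13.
  x = λ² - 19 - 30 = 169 - 49 ≡ 26; y = λ·(19 - 26) - 12 ≡ 38. → (26, 38)
4G: (26, 38) + (30, 14). λ = (14 - 38)/(30 - 26) ≡ 23/4 mod 47. 4⁻¹ ≡ 12 (mod 47) since 4·12 = 48 ≡ 1, so λ ≡ 41.
  x = λ² - 26 - 30 = 1681 - 56 ≡ 27; y = λ·(26 - 27) - 38 ≡ 15. → (27, 15)
5G: (27, 15) + (30, 14). λ = (14 - 15)/(30 - 27) ≡ 46/3 mod 47. 3⁻¹ ≡ 16 (mod 47) since 3·16 = 48 ≡ 1, so λ ≡ 31.
  x = λ² - 27 - 30 = 961 - 57 ≡ 11; y = λ·(27 - 11) - 15 ≡ 11. → (11, 11)
6G: (11, 11) + (30, 14). λ = (14 - 11)/(30 - 11) ≡ 3/19 mod 47. 19⁻¹ ≡ 5 (mod 47), so λ ≡ 15.
  x = λ² - 11 - 30 = 225 - 41 ≡ 43; y = λ·(11 - 43) - 11 ≡ 26. → (43, 26)

(43, 26)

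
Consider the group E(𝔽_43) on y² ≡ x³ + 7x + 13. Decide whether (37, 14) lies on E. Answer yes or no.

no

y² = 14² ≡ 24; x³ + 7x + 13 = 50925 ≡ 13 (mod 43). 24 ≠ 13.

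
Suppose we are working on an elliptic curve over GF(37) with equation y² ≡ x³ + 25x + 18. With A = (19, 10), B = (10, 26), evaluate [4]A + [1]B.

First 4A:
Repeated addition: build up to 4A.
2A: tangent at (19, 10): λ = (3·19² + 25)/(2·10) ≡ 35/20. 20⁻¹ ≡ 13 (mod 37) since 20·13 = 260 ≡ 1, so λ ≡ 35·13 ≡ 11.
  x = λ² - 19 - 19 = 121 - 38 ≡ 9; y = λ·(19 - 9) - 10 ≡ 26. → (9, 26)
3A: (9, 26) + (19, 10). λ = (10 - 26)/(19 - 9) ≡ 21/10 mod 37. 10⁻¹ ≡ 26 (mod 37), so λ ≡ 28.
  x = λ² - 9 - 19 = 784 - 28 ≡ 16; y = λ·(9 - 16) - 26 ≡ 0. → (16, 0)
4A: (16, 0) + (19, 10). λ = (10 - 0)/(19 - 16) ≡ 10/3 mod 37. 3⁻¹ ≡ 25 (mod 37), so λ ≡ 28.
  x = λ² - 16 - 19 = 784 - 35 ≡ 9; y = λ·(16 - 9) - 0 ≡ 11. → (9, 11)
4A = (9, 11).
Finally 4A + B:
(9, 11) + (10, 26). λ = (26 - 11)/(10 - 9) ≡ 15/1 mod 37. 1⁻¹ ≡ 1 (mod 37) since 1·1 = 1 ≡ 1, so λ ≡ 15.
  x = λ² - 9 - 10 = 225 - 19 ≡ 21; y = λ·(9 - 21) - 11 ≡ 31. → (21, 31)

(21, 31)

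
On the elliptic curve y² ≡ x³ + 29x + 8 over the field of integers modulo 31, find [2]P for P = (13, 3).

tangent at (13, 3): λ = (3·13² + 29)/(2·3) ≡ 9/6. 6⁻¹ ≡ 26 (mod 31) since 6·26 = 156 ≡ 1, so λ ≡ 9·26 ≡ 17.
  x = λ² - 13 - 13 = 289 - 26 ≡ 15; y = λ·(13 - 15) - 3 ≡ 25. → (15, 25)

(15, 25)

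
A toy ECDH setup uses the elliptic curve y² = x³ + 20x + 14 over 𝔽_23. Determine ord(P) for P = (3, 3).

2P: tangent at (3, 3): λ = (3·3² + 20)/(2·3) ≡ 1/6. 6⁻¹ ≡ 4 (mod 23), so λ ≡ 1·4 ≡ 4.
  x = λ² - 3 - 3 = 16 - 6 ≡ 10; y = λ·(3 - 10) - 3 ≡ 15. → (10, 15)
3P: (10, 15) + (3, 3). λ = (3 - 15)/(3 - 10) ≡ 11/16 mod 23. 16⁻¹ ≡ 13 (mod 23), so λ ≡ 5.
  x = λ² - 10 - 3 = 25 - 13 ≡ 12; y = λ·(10 - 12) - 15 ≡ 21. → (12, 21)
4P: (12, 21) + (3, 3). λ = (3 - 21)/(3 - 12) ≡ 5/14 mod 23. 14⁻¹ ≡ 5 (mod 23), so λ ≡ 2.
  x = λ² - 12 - 3 = 4 - 15 ≡ 12; y = λ·(12 - 12) - 21 ≡ 2. → (12, 2)
5P: (12, 2) + (3, 3). λ = (3 - 2)/(3 - 12) ≡ 1/14 mod 23. 14⁻¹ ≡ 5 (mod 23), so λ ≡ 5.
  x = λ² - 12 - 3 = 25 - 15 ≡ 10; y = λ·(12 - 10) - 2 ≡ 8. → (10, 8)
6P: (10, 8) + (3, 3). λ = (3 - 8)/(3 - 10) ≡ 18/16 mod 23. 16⁻¹ ≡ 13 (mod 23), so λ ≡ 4.
  x = λ² - 10 - 3 = 16 - 13 ≡ 3; y = λ·(10 - 3) - 8 ≡ 20. → (3, 20)
7P: (3, 20) + (3, 3): same x and y₁ ≡ -y₂, so the sum is O.
7P = O, so the order is 7.

7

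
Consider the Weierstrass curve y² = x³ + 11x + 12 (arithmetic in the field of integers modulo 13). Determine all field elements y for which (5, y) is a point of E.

6, 7

x³ + 11x + 12 = 192 ≡ 10 (mod 13).
Square roots of 10 mod 13: 6 and 7 (since 6² = 36 ≡ 10).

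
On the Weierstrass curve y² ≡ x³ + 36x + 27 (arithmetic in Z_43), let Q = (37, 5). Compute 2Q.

(25, 13)

tangent at (37, 5): λ = (3·37² + 36)/(2·5) ≡ 15/10. 10⁻¹ ≡ 13 (mod 43) since 10·13 = 130 ≡ 1, so λ ≡ 15·13 ≡ 23.
  x = λ² - 37 - 37 = 529 - 74 ≡ 25; y = λ·(37 - 25) - 5 ≡ 13. → (25, 13)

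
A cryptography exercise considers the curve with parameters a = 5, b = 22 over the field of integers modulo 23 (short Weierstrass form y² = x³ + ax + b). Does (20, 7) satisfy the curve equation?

y² = 7² ≡ 3; x³ + 5x + 22 = 8122 ≡ 3 (mod 23). 3 = 3.

yes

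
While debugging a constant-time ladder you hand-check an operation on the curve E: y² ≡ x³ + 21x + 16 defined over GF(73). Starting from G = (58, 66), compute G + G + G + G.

(56, 41)

Double-and-add on 4 = (100)₂. Start with G = (58, 66) for the leading 1-bit.
double: tangent at (58, 66): λ = (3·58² + 21)/(2·66) ≡ 39/59. 59⁻¹ ≡ 26 (mod 73), so λ ≡ 39·26 ≡ 65.
  x = λ² - 58 - 58 = 4225 - 116 ≡ 21; y = λ·(58 - 21) - 66 ≡ 3. → (21, 3)
double: tangent at (21, 3): λ = (3·21² + 21)/(2·3) ≡ 30/6. 6⁻¹ ≡ 61 (mod 73), so λ ≡ 30·61 ≡ 5.
  x = λ² - 21 - 21 = 25 - 42 ≡ 56; y = λ·(21 - 56) - 3 ≡ 41. → (56, 41)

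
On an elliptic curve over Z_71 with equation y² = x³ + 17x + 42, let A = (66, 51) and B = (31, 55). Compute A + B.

(66, 51) + (31, 55). λ = (55 - 51)/(31 - 66) ≡ 4/36 mod 71. 36⁻¹ ≡ 2 (mod 71) since 36·2 = 72 ≡ 1, so λ ≡ 8.
  x = λ² - 66 - 31 = 64 - 97 ≡ 38; y = λ·(66 - 38) - 51 ≡ 31. → (38, 31)

(38, 31)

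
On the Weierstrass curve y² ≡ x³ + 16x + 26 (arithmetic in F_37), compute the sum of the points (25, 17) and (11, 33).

(31, 11)

(25, 17) + (11, 33). λ = (33 - 17)/(11 - 25) ≡ 16/23 mod 37. 23⁻¹ ≡ 29 (mod 37), so λ ≡ 20.
  x = λ² - 25 - 11 = 400 - 36 ≡ 31; y = λ·(25 - 31) - 17 ≡ 11. → (31, 11)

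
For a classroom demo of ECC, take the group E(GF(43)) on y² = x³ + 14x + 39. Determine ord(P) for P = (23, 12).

2P: tangent at (23, 12): λ = (3·23² + 14)/(2·12) ≡ 10/24. 24⁻¹ ≡ 9 (mod 43) since 24·9 = 216 ≡ 1, so λ ≡ 10·9 ≡ 4.
  x = λ² - 23 - 23 = 16 - 46 ≡ 13; y = λ·(23 - 13) - 12 ≡ 28. → (13, 28)
3P: (13, 28) + (23, 12). λ = (12 - 28)/(23 - 13) ≡ 27/10 mod 43. 10⁻¹ ≡ 13 (mod 43) since 10·13 = 130 ≡ 1, so λ ≡ 7.
  x = λ² - 13 - 23 = 49 - 36 ≡ 13; y = λ·(13 - 13) - 28 ≡ 15. → (13, 15)
4P: (13, 15) + (23, 12). λ = (12 - 15)/(23 - 13) ≡ 40/10 mod 43. 10⁻¹ ≡ 13 (mod 43), so λ ≡ 4.
  x = λ² - 13 - 23 = 16 - 36 ≡ 23; y = λ·(13 - 23) - 15 ≡ 31. → (23, 31)
5P: (23, 31) + (23, 12): same x and y₁ ≡ -y₂, so the sum is O.
5P = O, so the order is 5.

5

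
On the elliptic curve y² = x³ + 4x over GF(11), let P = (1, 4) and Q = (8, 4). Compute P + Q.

(1, 4) + (8, 4). λ = (4 - 4)/(8 - 1) ≡ 0/7 mod 11. 7⁻¹ ≡ 8 (mod 11), so λ ≡ 0.
  x = λ² - 1 - 8 = 0 - 9 ≡ 2; y = λ·(1 - 2) - 4 ≡ 7. → (2, 7)

(2, 7)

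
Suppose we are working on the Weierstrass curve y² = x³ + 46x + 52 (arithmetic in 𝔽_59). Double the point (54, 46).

tangent at (54, 46): λ = (3·54² + 46)/(2·46) ≡ 3/33. 33⁻¹ ≡ 34 (mod 59), so λ ≡ 3·34 ≡ 43.
  x = λ² - 54 - 54 = 1849 - 108 ≡ 30; y = λ·(54 - 30) - 46 ≡ 42. → (30, 42)

(30, 42)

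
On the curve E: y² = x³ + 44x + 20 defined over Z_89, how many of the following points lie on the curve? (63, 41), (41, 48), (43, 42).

3

(63, 41): 41² ≡ 79, rhs ≡ 79 → on.
(41, 48): 48² ≡ 79, rhs ≡ 79 → on.
(43, 42): 42² ≡ 73, rhs ≡ 73 → on.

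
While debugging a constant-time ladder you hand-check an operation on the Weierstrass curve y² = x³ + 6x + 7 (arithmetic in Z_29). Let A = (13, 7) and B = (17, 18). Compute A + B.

(12, 3)

(13, 7) + (17, 18). λ = (18 - 7)/(17 - 13) ≡ 11/4 mod 29. 4⁻¹ ≡ 22 (mod 29) since 4·22 = 88 ≡ 1, so λ ≡ 10.
  x = λ² - 13 - 17 = 100 - 30 ≡ 12; y = λ·(13 - 12) - 7 ≡ 3. → (12, 3)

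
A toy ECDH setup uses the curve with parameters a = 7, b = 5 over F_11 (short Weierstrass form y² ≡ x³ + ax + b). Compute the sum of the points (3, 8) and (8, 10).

(5, 0)

(3, 8) + (8, 10). λ = (10 - 8)/(8 - 3) ≡ 2/5 mod 11. 5⁻¹ ≡ 9 (mod 11), so λ ≡ 7.
  x = λ² - 3 - 8 = 49 - 11 ≡ 5; y = λ·(3 - 5) - 8 ≡ 0. → (5, 0)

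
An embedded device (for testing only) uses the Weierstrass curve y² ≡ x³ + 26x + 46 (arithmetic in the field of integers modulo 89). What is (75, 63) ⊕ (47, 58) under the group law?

(75, 63) + (47, 58). λ = (58 - 63)/(47 - 75) ≡ 84/61 mod 89. 61⁻¹ ≡ 54 (mod 89), so λ ≡ 86.
  x = λ² - 75 - 47 = 7396 - 122 ≡ 65; y = λ·(75 - 65) - 63 ≡ 85. → (65, 85)

(65, 85)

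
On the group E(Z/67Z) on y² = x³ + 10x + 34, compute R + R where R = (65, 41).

(13, 4)

tangent at (65, 41): λ = (3·65² + 10)/(2·41) ≡ 22/15. 15⁻¹ ≡ 9 (mod 67) since 15·9 = 135 ≡ 1, so λ ≡ 22·9 ≡ 64.
  x = λ² - 65 - 65 = 4096 - 130 ≡ 13; y = λ·(65 - 13) - 41 ≡ 4. → (13, 4)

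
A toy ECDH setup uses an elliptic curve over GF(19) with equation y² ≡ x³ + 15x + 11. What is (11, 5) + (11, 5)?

tangent at (11, 5): λ = (3·11² + 15)/(2·5) ≡ 17/10. 10⁻¹ ≡ 2 (mod 19), so λ ≡ 17·2 ≡ 15.
  x = λ² - 11 - 11 = 225 - 22 ≡ 13; y = λ·(11 - 13) - 5 ≡ 3. → (13, 3)

(13, 3)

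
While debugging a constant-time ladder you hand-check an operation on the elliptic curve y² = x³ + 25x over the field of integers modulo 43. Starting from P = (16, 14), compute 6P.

(14, 27)

Repeated addition: build up to 6P.
2P: tangent at (16, 14): λ = (3·16² + 25)/(2·14) ≡ 19/28. 28⁻¹ ≡ 20 (mod 43), so λ ≡ 19·20 ≡ 36.
  x = λ² - 16 - 16 = 1296 - 32 ≡ 17; y = λ·(16 - 17) - 14 ≡ 36. → (17, 36)
3P: (17, 36) + (16, 14). λ = (14 - 36)/(16 - 17) ≡ 21/42 mod 43. 42⁻¹ ≡ 42 (mod 43), so λ ≡ 22.
  x = λ² - 17 - 16 = 484 - 33 ≡ 21; y = λ·(17 - 21) - 36 ≡ 5. → (21, 5)
4P: (21, 5) + (16, 14). λ = (14 - 5)/(16 - 21) ≡ 9/38 mod 43. 38⁻¹ ≡ 17 (mod 43), so λ ≡ 24.
  x = λ² - 21 - 16 = 576 - 37 ≡ 23; y = λ·(21 - 23) - 5 ≡ 33. → (23, 33)
5P: (23, 33) + (16, 14). λ = (14 - 33)/(16 - 23) ≡ 24/36 mod 43. 36⁻¹ ≡ 6 (mod 43), so λ ≡ 15.
  x = λ² - 23 - 16 = 225 - 39 ≡ 14; y = λ·(23 - 14) - 33 ≡ 16. → (14, 16)
6P: (14, 16) + (16, 14). λ = (14 - 16)/(16 - 14) ≡ 41/2 mod 43. 2⁻¹ ≡ 22 (mod 43), so λ ≡ 42.
  x = λ² - 14 - 16 = 1764 - 30 ≡ 14; y = λ·(14 - 14) - 16 ≡ 27. → (14, 27)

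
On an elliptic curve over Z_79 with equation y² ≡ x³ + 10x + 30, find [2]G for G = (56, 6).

tangent at (56, 6): λ = (3·56² + 10)/(2·6) ≡ 17/12. 12⁻¹ ≡ 33 (mod 79), so λ ≡ 17·33 ≡ 8.
  x = λ² - 56 - 56 = 64 - 112 ≡ 31; y = λ·(56 - 31) - 6 ≡ 36. → (31, 36)

(31, 36)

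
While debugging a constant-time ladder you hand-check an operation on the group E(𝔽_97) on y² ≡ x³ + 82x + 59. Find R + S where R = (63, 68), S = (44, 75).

(63, 68) + (44, 75). λ = (75 - 68)/(44 - 63) ≡ 7/78 mod 97. 78⁻¹ ≡ 51 (mod 97) since 78·51 = 3978 ≡ 1, so λ ≡ 66.
  x = λ² - 63 - 44 = 4356 - 107 ≡ 78; y = λ·(63 - 78) - 68 ≡ 9. → (78, 9)

(78, 9)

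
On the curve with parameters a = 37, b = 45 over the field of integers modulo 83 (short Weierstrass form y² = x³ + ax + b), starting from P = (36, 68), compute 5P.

Double-and-add on 5 = (101)₂. Start with P = (36, 68) for the leading 1-bit.
double: tangent at (36, 68): λ = (3·36² + 37)/(2·68) ≡ 24/53. 53⁻¹ ≡ 47 (mod 83) since 53·47 = 2491 ≡ 1, so λ ≡ 24·47 ≡ 49.
  x = λ² - 36 - 36 = 2401 - 72 ≡ 5; y = λ·(36 - 5) - 68 ≡ 40. → (5, 40)
double: tangent at (5, 40): λ = (3·5² + 37)/(2·40) ≡ 29/80. 80⁻¹ ≡ 55 (mod 83), so λ ≡ 29·55 ≡ 18.
  x = λ² - 5 - 5 = 324 - 10 ≡ 65; y = λ·(5 - 65) - 40 ≡ 42. → (65, 42)
add P: (65, 42) + (36, 68). λ = (68 - 42)/(36 - 65) ≡ 26/54 mod 83. 54⁻¹ ≡ 20 (mod 83), so λ ≡ 22.
  x = λ² - 65 - 36 = 484 - 101 ≡ 51; y = λ·(65 - 51) - 42 ≡ 17. → (51, 17)

(51, 17)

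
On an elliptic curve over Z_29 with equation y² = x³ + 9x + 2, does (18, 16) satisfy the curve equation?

y² = 16² ≡ 24; x³ + 9x + 2 = 5996 ≡ 22 (mod 29). 24 ≠ 22.

no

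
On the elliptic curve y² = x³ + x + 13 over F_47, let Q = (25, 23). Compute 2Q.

(13, 25)

tangent at (25, 23): λ = (3·25² + 1)/(2·23) ≡ 43/46. 46⁻¹ ≡ 46 (mod 47) since 46·46 = 2116 ≡ 1, so λ ≡ 43·46 ≡ 4.
  x = λ² - 25 - 25 = 16 - 50 ≡ 13; y = λ·(25 - 13) - 23 ≡ 25. → (13, 25)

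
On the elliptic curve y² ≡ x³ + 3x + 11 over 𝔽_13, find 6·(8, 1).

O

Write Q = (8, 1).
Double-and-add on 6 = (110)₂. Start with Q = (8, 1) for the leading 1-bit.
double: tangent at (8, 1): λ = (3·8² + 3)/(2·1) ≡ 0/2. 2⁻¹ ≡ 7 (mod 13) since 2·7 = 14 ≡ 1, so λ ≡ 0·7 ≡ 0.
  x = λ² - 8 - 8 = 0 - 16 ≡ 10; y = λ·(8 - 10) - 1 ≡ 12. → (10, 12)
add Q: (10, 12) + (8, 1). λ = (1 - 12)/(8 - 10) ≡ 2/11 mod 13. 11⁻¹ ≡ 6 (mod 13), so λ ≡ 12.
  x = λ² - 10 - 8 = 144 - 18 ≡ 9; y = λ·(10 - 9) - 12 ≡ 0. → (9, 0)
double: (9, 0) + (9, 0): same x and y₁ ≡ -y₂, so the sum is ∞.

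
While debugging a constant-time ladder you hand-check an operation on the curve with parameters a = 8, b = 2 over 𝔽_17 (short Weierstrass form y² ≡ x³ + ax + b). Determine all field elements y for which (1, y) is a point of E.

none

x³ + 8x + 2 = 11 ≡ 11 (mod 17).
11 is a non-residue mod 17; no y exists.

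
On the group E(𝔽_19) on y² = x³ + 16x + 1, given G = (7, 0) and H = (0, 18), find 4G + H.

First 4G:
Repeated addition: build up to 4G.
2G: (7, 0) + (7, 0): same x and y₁ ≡ -y₂, so the sum is 𝒪.
3G: 𝒪 + (7, 0) = (7, 0) (identity).
4G: (7, 0) + (7, 0): same x and y₁ ≡ -y₂, so the sum is 𝒪.
4G = 𝒪.
Finally 4G + H:
𝒪 + (0, 18) = (0, 18) (identity).

(0, 18)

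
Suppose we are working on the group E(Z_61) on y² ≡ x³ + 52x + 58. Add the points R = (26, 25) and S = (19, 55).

(26, 25) + (19, 55). λ = (55 - 25)/(19 - 26) ≡ 30/54 mod 61. 54⁻¹ ≡ 26 (mod 61), so λ ≡ 48.
  x = λ² - 26 - 19 = 2304 - 45 ≡ 2; y = λ·(26 - 2) - 25 ≡ 29. → (2, 29)

(2, 29)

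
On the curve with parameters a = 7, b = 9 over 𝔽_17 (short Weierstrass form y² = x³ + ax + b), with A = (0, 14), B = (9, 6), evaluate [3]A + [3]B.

(10, 12)

First 3A:
Repeated addition: build up to 3A.
2A: tangent at (0, 14): λ = (3·0² + 7)/(2·14) ≡ 7/11. 11⁻¹ ≡ 14 (mod 17), so λ ≡ 7·14 ≡ 13.
  x = λ² - 0 - 0 = 169 - 0 ≡ 16; y = λ·(0 - 16) - 14 ≡ 16. → (16, 16)
3A: (16, 16) + (0, 14). λ = (14 - 16)/(0 - 16) ≡ 15/1 mod 17. 1⁻¹ ≡ 1 (mod 17), so λ ≡ 15.
  x = λ² - 16 - 0 = 225 - 16 ≡ 5; y = λ·(16 - 5) - 16 ≡ 13. → (5, 13)
3A = (5, 13).
Next 3B:
Repeated addition: build up to 3B.
2B: tangent at (9, 6): λ = (3·9² + 7)/(2·6) ≡ 12/12. 12⁻¹ ≡ 10 (mod 17) since 12·10 = 120 ≡ 1, so λ ≡ 12·10 ≡ 1.
  x = λ² - 9 - 9 = 1 - 18 ≡ 0; y = λ·(9 - 0) - 6 ≡ 3. → (0, 3)
3B: (0, 3) + (9, 6). λ = (6 - 3)/(9 - 0) ≡ 3/9 mod 17. 9⁻¹ ≡ 2 (mod 17), so λ ≡ 6.
  x = λ² - 0 - 9 = 36 - 9 ≡ 10; y = λ·(0 - 10) - 3 ≡ 5. → (10, 5)
3B = (10, 5).
Finally 3A + 3B:
(5, 13) + (10, 5). λ = (5 - 13)/(10 - 5) ≡ 9/5 mod 17. 5⁻¹ ≡ 7 (mod 17), so λ ≡ 12.
  x = λ² - 5 - 10 = 144 - 15 ≡ 10; y = λ·(5 - 10) - 13 ≡ 12. → (10, 12)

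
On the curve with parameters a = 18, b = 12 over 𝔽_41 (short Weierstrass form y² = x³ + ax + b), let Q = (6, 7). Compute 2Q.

tangent at (6, 7): λ = (3·6² + 18)/(2·7) ≡ 3/14. 14⁻¹ ≡ 3 (mod 41) since 14·3 = 42 ≡ 1, so λ ≡ 3·3 ≡ 9.
  x = λ² - 6 - 6 = 81 - 12 ≡ 28; y = λ·(6 - 28) - 7 ≡ 0. → (28, 0)

(28, 0)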